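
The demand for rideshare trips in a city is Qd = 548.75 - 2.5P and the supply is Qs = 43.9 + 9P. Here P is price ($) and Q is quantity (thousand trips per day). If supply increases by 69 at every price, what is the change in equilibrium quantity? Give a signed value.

ΔQ = 15

At equilibrium Qd = Qs, so 548.75 - 2.5P = 43.9 + 9P; collecting terms, 504.85 = 11.5P and P* = 43.9.
Plugging P* into demand: Q* = 548.75 - 2.5(43.9) = 439.
After the shift, supply is Qs = 112.9 + 9P.
The new intersection has 435.85 = 11.5P, i.e. P = 37.9, Q = 454.
ΔQ = 454 - 439 = 15.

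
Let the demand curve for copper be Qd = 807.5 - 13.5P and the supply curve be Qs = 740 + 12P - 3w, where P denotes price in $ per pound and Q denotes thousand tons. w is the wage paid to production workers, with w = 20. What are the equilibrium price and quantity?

With w = 20, supply is Qs = 680 + 12P.
Set Qd = Qs: 807.5 - 13.5P = 680 + 12P, so 127.5 = 25.5P and P* = 5.
Substitute back: Q* = 807.5 - 13.5(5) = 740.

P* = 5, Q* = 740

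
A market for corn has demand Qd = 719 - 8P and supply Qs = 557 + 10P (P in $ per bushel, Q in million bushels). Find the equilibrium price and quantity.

P* = 9, Q* = 647

The market clears where 719 - 8P = 557 + 10P. Rearranging, 18P = 162, hence P* = 9.
Plugging P* into demand: Q* = 719 - 8(9) = 647.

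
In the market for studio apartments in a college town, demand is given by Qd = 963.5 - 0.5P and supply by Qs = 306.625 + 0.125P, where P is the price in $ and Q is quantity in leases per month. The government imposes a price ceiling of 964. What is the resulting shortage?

With P fixed at 964, quantity demanded is 481.5 and quantity supplied is 427.125.
Shortage = Qd - Qs = 481.5 - 427.125 = 54.375.

Shortage = 54.375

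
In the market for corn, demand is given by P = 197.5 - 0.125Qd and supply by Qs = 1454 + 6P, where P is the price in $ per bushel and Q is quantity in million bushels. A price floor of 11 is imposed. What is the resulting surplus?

Surplus = 28

Inverting to quantity form: Qd = 1580 - 8P.
Evaluating both curves at the floor price 11 gives Qd = 1492, Qs = 1520.
Surplus = Qs - Qd = 1520 - 1492 = 28.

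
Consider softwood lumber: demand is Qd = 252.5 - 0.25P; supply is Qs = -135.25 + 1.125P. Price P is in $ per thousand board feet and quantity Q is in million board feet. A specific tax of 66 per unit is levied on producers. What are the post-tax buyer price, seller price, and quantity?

P_b = 336, P_s = 270, Q = 168.5

With a tax of 66 on producers, they supply based on the net price P_s = P_b - 66, so Qs = -209.5 + 1.125P_b.
Market clearing requires 252.5 - 0.25P_b = -209.5 + 1.125P_b; hence 462 = 1.375P_b and P_b = 336.
So P_s = 270 and the quantity traded is Q = 252.5 - 0.25(336) = 168.5.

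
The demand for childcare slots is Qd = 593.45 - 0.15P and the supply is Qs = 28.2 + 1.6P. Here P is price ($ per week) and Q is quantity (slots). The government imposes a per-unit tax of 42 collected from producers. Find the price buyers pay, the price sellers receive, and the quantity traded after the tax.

The tax drives a wedge P_b - P_s = 42. Substituting P_s = P_b - 42 into supply: Qs = -39 + 1.6P_b.
Equate demand and the shifted supply: 593.45 - 0.15P_b = -39 + 1.6P_b, giving 1.75P_b = 632.45, so P_b = 361.4.
Then P_s = 361.4 - 42 = 319.4 and Q = 593.45 - 0.15(361.4) = 539.24.

P_b = 361.4, P_s = 319.4, Q = 539.24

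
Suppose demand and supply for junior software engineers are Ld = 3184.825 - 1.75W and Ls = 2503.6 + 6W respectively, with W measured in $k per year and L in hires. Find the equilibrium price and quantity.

At equilibrium Ld = Ls, so 3184.825 - 1.75W = 2503.6 + 6W; collecting terms, 681.225 = 7.75W and W* = 87.9.
Then L* = 3184.825 - 1.75(87.9) = 3031.

W* = 87.9, L* = 3031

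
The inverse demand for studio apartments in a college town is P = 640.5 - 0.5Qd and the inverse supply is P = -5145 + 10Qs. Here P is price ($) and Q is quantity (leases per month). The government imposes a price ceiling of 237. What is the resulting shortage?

Shortage = 268.8

Rewriting in direct form: Qd = 1281 - 2P and Qs = 514.5 + 0.1P.
Evaluating both curves at the ceiling price 237 gives Qd = 807, Qs = 538.2.
Shortage = Qd - Qs = 807 - 538.2 = 268.8.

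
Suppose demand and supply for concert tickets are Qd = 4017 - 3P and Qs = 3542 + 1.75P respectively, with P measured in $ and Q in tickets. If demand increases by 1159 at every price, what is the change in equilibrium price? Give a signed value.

ΔP = 244

Equating demand and supply, 4017 - 3P = 3542 + 1.75P gives 4.75P = 475, so P* = 100.
Plugging P* into demand: Q* = 4017 - 3(100) = 3717.
After the shift, demand is Qd = 5176 - 3P.
New equilibrium: 1634 = 4.75P, so P = 344 and Q = 4144.
ΔP = 344 - 100 = 244.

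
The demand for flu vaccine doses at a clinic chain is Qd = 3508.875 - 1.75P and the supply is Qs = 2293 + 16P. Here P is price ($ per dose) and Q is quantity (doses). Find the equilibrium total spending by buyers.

Total spending by buyers = 232146.5

Equating demand and supply, 3508.875 - 1.75P = 2293 + 16P gives 17.75P = 1215.875, so P* = 68.5.
Plugging P* into demand: Q* = 3508.875 - 1.75(68.5) = 3389.
Total spending by buyers = P* × Q* = 68.5 × 3389 = 232146.5.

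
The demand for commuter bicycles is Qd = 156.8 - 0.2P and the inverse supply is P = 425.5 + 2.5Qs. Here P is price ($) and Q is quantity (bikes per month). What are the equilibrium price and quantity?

Solving each curve for Q: Qs = -170.2 + 0.4P.
At equilibrium Qd = Qs, so 156.8 - 0.2P = -170.2 + 0.4P; collecting terms, 327 = 0.6P and P* = 545.
Plugging P* into demand: Q* = 156.8 - 0.2(545) = 47.8.

P* = 545, Q* = 47.8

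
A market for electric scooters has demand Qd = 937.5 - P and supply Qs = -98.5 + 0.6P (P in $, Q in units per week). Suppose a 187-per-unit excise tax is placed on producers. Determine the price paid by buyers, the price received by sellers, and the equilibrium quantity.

P_b = 717.625, P_s = 530.625, Q = 219.875

Producers keep P_s = P_b - 187 per unit, so supply in terms of the buyer price is Qs = -210.7 + 0.6P_b.
Equate demand and the shifted supply: 937.5 - P_b = -210.7 + 0.6P_b, giving 1.6P_b = 1148.2, so P_b = 717.625.
Then P_s = 717.625 - 187 = 530.625 and Q = 937.5 - 717.625 = 219.875.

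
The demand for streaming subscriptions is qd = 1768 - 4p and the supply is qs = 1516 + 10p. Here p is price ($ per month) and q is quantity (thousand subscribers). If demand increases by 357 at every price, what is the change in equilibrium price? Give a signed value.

The market clears where 1768 - 4p = 1516 + 10p. Rearranging, 14p = 252, hence p* = 18.
Plugging p* into demand: q* = 1768 - 4(18) = 1696.
After the shift, demand is qd = 2125 - 4p.
Re-solving, 14p = 609 gives p = 43.5 and q = 1951.
Δp = 43.5 - 18 = 25.5.

Δp = 25.5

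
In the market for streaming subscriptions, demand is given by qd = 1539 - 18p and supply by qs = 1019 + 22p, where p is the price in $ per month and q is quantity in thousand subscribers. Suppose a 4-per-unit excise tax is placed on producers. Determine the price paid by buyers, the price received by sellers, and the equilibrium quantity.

With a tax of 4 on producers, they supply based on the net price p_s = p_b - 4, so qs = 931 + 22p_b.
Market clearing requires 1539 - 18p_b = 931 + 22p_b; hence 608 = 40p_b and p_b = 15.2.
Then p_s = 15.2 - 4 = 11.2 and q = 1539 - 18(15.2) = 1265.4.

p_b = 15.2, p_s = 11.2, q = 1265.4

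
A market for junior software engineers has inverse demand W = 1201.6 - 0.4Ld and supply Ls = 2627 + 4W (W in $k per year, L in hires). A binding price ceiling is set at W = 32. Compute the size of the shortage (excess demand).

Solving each curve for L: Ld = 3004 - 2.5W.
At W = 32: Ld = 2924 and Ls = 2755.
Shortage = Ld - Ls = 2924 - 2755 = 169.

Shortage = 169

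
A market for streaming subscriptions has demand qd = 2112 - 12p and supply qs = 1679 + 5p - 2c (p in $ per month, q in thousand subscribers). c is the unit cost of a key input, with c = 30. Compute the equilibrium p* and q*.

With c = 30, supply is qs = 1619 + 5p.
At equilibrium qd = qs, so 2112 - 12p = 1619 + 5p; collecting terms, 493 = 17p and p* = 29.
Plugging p* into demand: q* = 2112 - 12(29) = 1764.

p* = 29, q* = 1764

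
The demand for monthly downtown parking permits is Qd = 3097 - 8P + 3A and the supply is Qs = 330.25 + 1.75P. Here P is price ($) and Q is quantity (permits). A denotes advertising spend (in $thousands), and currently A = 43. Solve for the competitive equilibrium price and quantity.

With A = 43, demand is Qd = 3226 - 8P.
Set Qd = Qs: 3226 - 8P = 330.25 + 1.75P, so 2895.75 = 9.75P and P* = 297.
Plugging P* into demand: Q* = 3226 - 8(297) = 850.

P* = 297, Q* = 850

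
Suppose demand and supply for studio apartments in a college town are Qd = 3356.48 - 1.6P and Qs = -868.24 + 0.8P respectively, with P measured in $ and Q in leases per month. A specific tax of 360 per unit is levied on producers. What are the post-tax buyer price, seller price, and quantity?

With a tax of 360 on producers, they supply based on the net price P_s = P_b - 360, so Qs = -1156.24 + 0.8P_b.
Equate demand and the shifted supply: 3356.48 - 1.6P_b = -1156.24 + 0.8P_b, giving 2.4P_b = 4512.72, so P_b = 1880.3.
So P_s = 1520.3 and the quantity traded is Q = 3356.48 - 1.6(1880.3) = 348.

P_b = 1880.3, P_s = 1520.3, Q = 348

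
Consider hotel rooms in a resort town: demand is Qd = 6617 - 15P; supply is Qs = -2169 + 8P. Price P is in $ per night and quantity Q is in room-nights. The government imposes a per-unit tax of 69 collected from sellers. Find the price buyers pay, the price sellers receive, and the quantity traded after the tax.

P_b = 406, P_s = 337, Q = 527

With a tax of 69 on sellers, they supply based on the net price P_s = P_b - 69, so Qs = -2721 + 8P_b.
Equate demand and the shifted supply: 6617 - 15P_b = -2721 + 8P_b, giving 23P_b = 9338, so P_b = 406.
So P_s = 337 and the quantity traded is Q = 6617 - 15(406) = 527.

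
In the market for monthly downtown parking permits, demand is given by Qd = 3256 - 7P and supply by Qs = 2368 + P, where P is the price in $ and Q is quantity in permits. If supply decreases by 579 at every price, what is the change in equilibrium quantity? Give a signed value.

At equilibrium Qd = Qs, so 3256 - 7P = 2368 + P; collecting terms, 888 = 8P and P* = 111.
Substitute back: Q* = 3256 - 7(111) = 2479.
After the shift, supply is Qs = 1789 + P.
The new intersection has 1467 = 8P, i.e. P = 183.375, Q = 1972.375.
ΔQ = 1972.375 - 2479 = -506.625.

ΔQ = -506.625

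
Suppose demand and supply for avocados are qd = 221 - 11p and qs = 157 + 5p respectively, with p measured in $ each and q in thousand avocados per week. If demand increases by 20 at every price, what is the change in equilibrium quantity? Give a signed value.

Equating demand and supply, 221 - 11p = 157 + 5p gives 16p = 64, so p* = 4.
Plugging p* into demand: q* = 221 - 11(4) = 177.
After the shift, demand is qd = 241 - 11p.
New equilibrium: 84 = 16p, so p = 5.25 and q = 183.25.
Δq = 183.25 - 177 = 6.25.

Δq = 6.25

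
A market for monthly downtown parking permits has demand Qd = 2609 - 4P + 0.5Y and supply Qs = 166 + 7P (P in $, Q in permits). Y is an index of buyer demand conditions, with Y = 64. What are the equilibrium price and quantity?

With Y = 64, demand is Qd = 2641 - 4P.
The market clears where 2641 - 4P = 166 + 7P. Rearranging, 11P = 2475, hence P* = 225.
From the demand curve, Q* = 2641 - 4(225) = 1741.

P* = 225, Q* = 1741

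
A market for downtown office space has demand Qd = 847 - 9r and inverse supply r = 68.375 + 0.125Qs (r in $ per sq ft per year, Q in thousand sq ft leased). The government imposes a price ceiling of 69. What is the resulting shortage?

Shortage = 221

Inverting to quantity form: Qs = -547 + 8r.
Evaluating both curves at the ceiling price 69 gives Qd = 226, Qs = 5.
Shortage = Qd - Qs = 226 - 5 = 221.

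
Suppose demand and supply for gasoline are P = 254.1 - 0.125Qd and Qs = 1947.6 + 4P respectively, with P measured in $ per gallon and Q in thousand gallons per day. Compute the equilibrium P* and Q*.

P* = 7.1, Q* = 1976

Solving each curve for Q: Qd = 2032.8 - 8P.
Equating demand and supply, 2032.8 - 8P = 1947.6 + 4P gives 12P = 85.2, so P* = 7.1.
From the demand curve, Q* = 2032.8 - 8(7.1) = 1976.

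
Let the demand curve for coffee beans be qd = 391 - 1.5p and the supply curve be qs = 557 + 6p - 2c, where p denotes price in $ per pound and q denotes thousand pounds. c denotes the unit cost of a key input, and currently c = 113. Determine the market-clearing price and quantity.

With c = 113, supply is qs = 331 + 6p.
Equating demand and supply, 391 - 1.5p = 331 + 6p gives 7.5p = 60, so p* = 8.
Plugging p* into demand: q* = 391 - 1.5(8) = 379.

p* = 8, q* = 379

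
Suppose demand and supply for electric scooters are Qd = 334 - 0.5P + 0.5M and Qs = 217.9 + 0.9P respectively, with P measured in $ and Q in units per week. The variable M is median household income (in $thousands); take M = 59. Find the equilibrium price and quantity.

P* = 104, Q* = 311.5

With M = 59, demand is Qd = 363.5 - 0.5P.
At equilibrium Qd = Qs, so 363.5 - 0.5P = 217.9 + 0.9P; collecting terms, 145.6 = 1.4P and P* = 104.
Then Q* = 363.5 - 0.5(104) = 311.5.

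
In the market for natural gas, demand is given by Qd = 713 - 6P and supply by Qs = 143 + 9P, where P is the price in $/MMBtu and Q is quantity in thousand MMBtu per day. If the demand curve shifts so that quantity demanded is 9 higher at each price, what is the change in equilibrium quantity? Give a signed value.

ΔQ = 5.4

The market clears where 713 - 6P = 143 + 9P. Rearranging, 15P = 570, hence P* = 38.
From the demand curve, Q* = 713 - 6(38) = 485.
After the shift, demand is Qd = 722 - 6P.
Re-solving, 15P = 579 gives P = 38.6 and Q = 490.4.
ΔQ = 490.4 - 485 = 5.4.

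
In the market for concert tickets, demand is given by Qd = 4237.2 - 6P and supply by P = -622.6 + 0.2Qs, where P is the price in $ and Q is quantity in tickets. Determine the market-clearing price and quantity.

P* = 102.2, Q* = 3624

In direct form, Qs = 3113 + 5P.
The market clears where 4237.2 - 6P = 3113 + 5P. Rearranging, 11P = 1124.2, hence P* = 102.2.
Plugging P* into demand: Q* = 4237.2 - 6(102.2) = 3624.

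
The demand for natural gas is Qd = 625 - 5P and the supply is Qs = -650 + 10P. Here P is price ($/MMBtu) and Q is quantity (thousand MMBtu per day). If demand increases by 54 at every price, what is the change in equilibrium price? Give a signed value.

ΔP = 3.6

Set Qd = Qs: 625 - 5P = -650 + 10P, so 1275 = 15P and P* = 85.
Substitute back: Q* = 625 - 5(85) = 200.
After the shift, demand is Qd = 679 - 5P.
The new intersection has 1329 = 15P, i.e. P = 88.6, Q = 236.
ΔP = 88.6 - 85 = 3.6.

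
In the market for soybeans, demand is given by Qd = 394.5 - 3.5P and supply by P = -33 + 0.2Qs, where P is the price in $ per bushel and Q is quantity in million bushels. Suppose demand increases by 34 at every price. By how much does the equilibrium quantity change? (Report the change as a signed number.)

ΔQ = 20

Inverting to quantity form: Qs = 165 + 5P.
Set Qd = Qs: 394.5 - 3.5P = 165 + 5P, so 229.5 = 8.5P and P* = 27.
From the demand curve, Q* = 394.5 - 3.5(27) = 300.
After the shift, demand is Qd = 428.5 - 3.5P.
New equilibrium: 263.5 = 8.5P, so P = 31 and Q = 320.
ΔQ = 320 - 300 = 20.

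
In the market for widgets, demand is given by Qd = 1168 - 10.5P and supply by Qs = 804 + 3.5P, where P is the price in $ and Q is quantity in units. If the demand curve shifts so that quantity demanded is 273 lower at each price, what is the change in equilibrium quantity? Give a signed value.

ΔQ = -68.25

At equilibrium Qd = Qs, so 1168 - 10.5P = 804 + 3.5P; collecting terms, 364 = 14P and P* = 26.
Substitute back: Q* = 1168 - 10.5(26) = 895.
After the shift, demand is Qd = 895 - 10.5P.
The new intersection has 91 = 14P, i.e. P = 6.5, Q = 826.75.
ΔQ = 826.75 - 895 = -68.25.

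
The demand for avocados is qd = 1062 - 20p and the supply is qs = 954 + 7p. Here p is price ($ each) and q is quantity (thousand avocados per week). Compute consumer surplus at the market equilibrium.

Consumer surplus = 24108.1

Set qd = qs: 1062 - 20p = 954 + 7p, so 108 = 27p and p* = 4.
Then q* = 1062 - 20(4) = 982.
Demand choke price (qd = 0): p = 1062/20 = 53.1. Consumer surplus = ½ × (53.1 - 4) × 982 = 24108.1.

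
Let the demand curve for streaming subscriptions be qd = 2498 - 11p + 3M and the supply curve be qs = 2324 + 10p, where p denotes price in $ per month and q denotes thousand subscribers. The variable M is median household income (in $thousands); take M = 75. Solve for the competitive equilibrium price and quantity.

With M = 75, demand is qd = 2723 - 11p.
Equating demand and supply, 2723 - 11p = 2324 + 10p gives 21p = 399, so p* = 19.
Then q* = 2723 - 11(19) = 2514.

p* = 19, q* = 2514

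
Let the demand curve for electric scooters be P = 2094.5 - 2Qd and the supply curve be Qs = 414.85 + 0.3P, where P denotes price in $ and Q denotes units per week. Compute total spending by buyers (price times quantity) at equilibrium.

Total spending by buyers = 515406

In direct form, Qd = 1047.25 - 0.5P.
Set Qd = Qs: 1047.25 - 0.5P = 414.85 + 0.3P, so 632.4 = 0.8P and P* = 790.5.
From the demand curve, Q* = 1047.25 - 0.5(790.5) = 652.
Total spending by buyers = P* × Q* = 790.5 × 652 = 515406.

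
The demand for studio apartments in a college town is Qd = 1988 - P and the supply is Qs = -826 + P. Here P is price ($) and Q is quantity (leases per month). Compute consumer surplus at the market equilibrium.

Set Qd = Qs: 1988 - P = -826 + P, so 2814 = 2P and P* = 1407.
From the demand curve, Q* = 1988 - 1407 = 581.
Demand choke price (Qd = 0): P = 1988. Consumer surplus = ½ × (1988 - 1407) × 581 = 168780.5.

Consumer surplus = 168780.5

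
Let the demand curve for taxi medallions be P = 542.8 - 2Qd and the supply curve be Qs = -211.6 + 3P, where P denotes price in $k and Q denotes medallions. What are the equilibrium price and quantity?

In direct form, Qd = 271.4 - 0.5P.
Set Qd = Qs: 271.4 - 0.5P = -211.6 + 3P, so 483 = 3.5P and P* = 138.
From the demand curve, Q* = 271.4 - 0.5(138) = 202.4.

P* = 138, Q* = 202.4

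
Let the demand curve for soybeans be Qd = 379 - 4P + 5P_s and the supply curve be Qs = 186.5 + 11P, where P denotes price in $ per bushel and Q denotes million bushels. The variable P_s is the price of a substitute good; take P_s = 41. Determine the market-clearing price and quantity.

P* = 26.5, Q* = 478

With P_s = 41, demand is Qd = 584 - 4P.
At equilibrium Qd = Qs, so 584 - 4P = 186.5 + 11P; collecting terms, 397.5 = 15P and P* = 26.5.
Substitute back: Q* = 584 - 4(26.5) = 478.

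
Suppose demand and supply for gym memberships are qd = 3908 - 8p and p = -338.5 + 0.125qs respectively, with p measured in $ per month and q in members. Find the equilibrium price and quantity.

p* = 75, q* = 3308

Inverting to quantity form: qs = 2708 + 8p.
The market clears where 3908 - 8p = 2708 + 8p. Rearranging, 16p = 1200, hence p* = 75.
Then q* = 3908 - 8(75) = 3308.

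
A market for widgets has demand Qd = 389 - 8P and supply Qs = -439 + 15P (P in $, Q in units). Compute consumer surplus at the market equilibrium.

Equating demand and supply, 389 - 8P = -439 + 15P gives 23P = 828, so P* = 36.
From the demand curve, Q* = 389 - 8(36) = 101.
Demand choke price (Qd = 0): P = 389/8 = 48.625. Consumer surplus = ½ × (48.625 - 36) × 101 = 637.5625.

Consumer surplus = 637.5625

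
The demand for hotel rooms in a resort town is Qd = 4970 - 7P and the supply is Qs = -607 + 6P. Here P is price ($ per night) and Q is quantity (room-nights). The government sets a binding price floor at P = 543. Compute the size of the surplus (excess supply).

At P = 543: Qd = 1169 and Qs = 2651.
Surplus = Qs - Qd = 2651 - 1169 = 1482.

Surplus = 1482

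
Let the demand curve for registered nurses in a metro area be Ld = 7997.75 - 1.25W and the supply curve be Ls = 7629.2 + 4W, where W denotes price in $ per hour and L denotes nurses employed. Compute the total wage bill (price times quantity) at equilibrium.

The market clears where 7997.75 - 1.25W = 7629.2 + 4W. Rearranging, 5.25W = 368.55, hence W* = 70.2.
Plugging W* into demand: L* = 7997.75 - 1.25(70.2) = 7910.
The total wage bill = W* × L* = 70.2 × 7910 = 555282.

The total wage bill = 555282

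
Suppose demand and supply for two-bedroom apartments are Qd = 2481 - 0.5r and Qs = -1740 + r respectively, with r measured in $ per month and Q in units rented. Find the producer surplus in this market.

The market clears where 2481 - 0.5r = -1740 + r. Rearranging, 1.5r = 4221, hence r* = 2814.
Substitute back: Q* = 2481 - 0.5(2814) = 1074.
Supply choke price (Qs = 0): r = 1740. Producer surplus = ½ × (2814 - 1740) × 1074 = 576738.

Producer surplus = 576738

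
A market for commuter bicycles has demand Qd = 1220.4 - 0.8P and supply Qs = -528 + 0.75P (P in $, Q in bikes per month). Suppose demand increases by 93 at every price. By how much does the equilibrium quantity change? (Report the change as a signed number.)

ΔQ = 45

At equilibrium Qd = Qs, so 1220.4 - 0.8P = -528 + 0.75P; collecting terms, 1748.4 = 1.55P and P* = 1128.
Then Q* = 1220.4 - 0.8(1128) = 318.
After the shift, demand is Qd = 1313.4 - 0.8P.
Re-solving, 1.55P = 1841.4 gives P = 1188 and Q = 363.
ΔQ = 363 - 318 = 45.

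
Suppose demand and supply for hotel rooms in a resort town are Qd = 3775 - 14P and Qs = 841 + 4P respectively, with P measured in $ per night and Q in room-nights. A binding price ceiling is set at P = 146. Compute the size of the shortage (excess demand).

Shortage = 306

At P = 146: Qd = 1731 and Qs = 1425.
Shortage = Qd - Qs = 1731 - 1425 = 306.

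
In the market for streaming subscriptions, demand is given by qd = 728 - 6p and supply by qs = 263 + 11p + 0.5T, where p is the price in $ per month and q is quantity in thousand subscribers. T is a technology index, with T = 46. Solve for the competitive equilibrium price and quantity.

p* = 26, q* = 572

With T = 46, supply is qs = 286 + 11p.
Set qd = qs: 728 - 6p = 286 + 11p, so 442 = 17p and p* = 26.
From the demand curve, q* = 728 - 6(26) = 572.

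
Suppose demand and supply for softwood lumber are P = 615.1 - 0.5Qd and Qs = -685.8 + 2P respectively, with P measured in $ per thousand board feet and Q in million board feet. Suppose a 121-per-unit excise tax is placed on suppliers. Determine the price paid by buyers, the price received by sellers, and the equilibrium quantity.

P_b = 539.5, P_s = 418.5, Q = 151.2

Rewriting in direct form: Qd = 1230.2 - 2P.
With a tax of 121 on suppliers, they supply based on the net price P_s = P_b - 121, so Qs = -927.8 + 2P_b.
Equate demand and the shifted supply: 1230.2 - 2P_b = -927.8 + 2P_b, giving 4P_b = 2158, so P_b = 539.5.
So P_s = 418.5 and the quantity traded is Q = 1230.2 - 2(539.5) = 151.2.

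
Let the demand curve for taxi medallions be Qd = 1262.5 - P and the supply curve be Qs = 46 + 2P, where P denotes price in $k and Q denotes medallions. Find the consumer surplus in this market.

The market clears where 1262.5 - P = 46 + 2P. Rearranging, 3P = 1216.5, hence P* = 405.5.
From the demand curve, Q* = 1262.5 - 405.5 = 857.
Demand choke price (Qd = 0): P = 1262.5. Consumer surplus = ½ × (1262.5 - 405.5) × 857 = 367224.5.

Consumer surplus = 367224.5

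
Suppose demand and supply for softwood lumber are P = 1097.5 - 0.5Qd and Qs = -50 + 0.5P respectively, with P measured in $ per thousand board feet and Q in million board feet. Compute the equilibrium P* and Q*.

Inverting to quantity form: Qd = 2195 - 2P.
At equilibrium Qd = Qs, so 2195 - 2P = -50 + 0.5P; collecting terms, 2245 = 2.5P and P* = 898.
Then Q* = 2195 - 2(898) = 399.

P* = 898, Q* = 399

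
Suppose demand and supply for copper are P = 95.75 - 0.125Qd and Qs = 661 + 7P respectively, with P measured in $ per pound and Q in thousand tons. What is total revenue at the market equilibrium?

Total revenue = 4970

Solving each curve for Q: Qd = 766 - 8P.
The market clears where 766 - 8P = 661 + 7P. Rearranging, 15P = 105, hence P* = 7.
Plugging P* into demand: Q* = 766 - 8(7) = 710.
Total revenue = P* × Q* = 7 × 710 = 4970.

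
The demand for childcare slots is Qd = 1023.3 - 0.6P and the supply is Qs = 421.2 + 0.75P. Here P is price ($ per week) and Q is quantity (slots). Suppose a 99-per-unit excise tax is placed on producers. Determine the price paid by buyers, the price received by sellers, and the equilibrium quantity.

Producers keep P_s = P_b - 99 per unit, so supply in terms of the buyer price is Qs = 346.95 + 0.75P_b.
Market clearing requires 1023.3 - 0.6P_b = 346.95 + 0.75P_b; hence 676.35 = 1.35P_b and P_b = 501.
Then P_s = 501 - 99 = 402 and Q = 1023.3 - 0.6(501) = 722.7.

P_b = 501, P_s = 402, Q = 722.7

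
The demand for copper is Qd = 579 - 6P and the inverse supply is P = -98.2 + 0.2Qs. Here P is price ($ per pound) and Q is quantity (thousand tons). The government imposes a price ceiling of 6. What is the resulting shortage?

Solving each curve for Q: Qs = 491 + 5P.
Evaluating both curves at the ceiling price 6 gives Qd = 543, Qs = 521.
Shortage = Qd - Qs = 543 - 521 = 22.

Shortage = 22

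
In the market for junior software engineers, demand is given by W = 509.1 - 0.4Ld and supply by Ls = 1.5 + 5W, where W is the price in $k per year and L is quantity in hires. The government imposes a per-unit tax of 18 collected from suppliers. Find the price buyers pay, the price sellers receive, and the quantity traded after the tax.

W_b = 181.5, W_s = 163.5, L = 819

Rewriting in direct form: Ld = 1272.75 - 2.5W.
The tax drives a wedge W_b - W_s = 18. Substituting W_s = W_b - 18 into supply: Ls = -88.5 + 5W_b.
Market clearing requires 1272.75 - 2.5W_b = -88.5 + 5W_b; hence 1361.25 = 7.5W_b and W_b = 181.5.
So W_s = 163.5 and the quantity traded is L = 1272.75 - 2.5(181.5) = 819.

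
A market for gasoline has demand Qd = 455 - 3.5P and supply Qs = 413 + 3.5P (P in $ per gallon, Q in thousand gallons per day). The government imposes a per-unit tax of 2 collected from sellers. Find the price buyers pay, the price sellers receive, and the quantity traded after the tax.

With a tax of 2 on sellers, they supply based on the net price P_s = P_b - 2, so Qs = 406 + 3.5P_b.
Market clearing requires 455 - 3.5P_b = 406 + 3.5P_b; hence 49 = 7P_b and P_b = 7.
So P_s = 5 and the quantity traded is Q = 455 - 3.5(7) = 430.5.

P_b = 7, P_s = 5, Q = 430.5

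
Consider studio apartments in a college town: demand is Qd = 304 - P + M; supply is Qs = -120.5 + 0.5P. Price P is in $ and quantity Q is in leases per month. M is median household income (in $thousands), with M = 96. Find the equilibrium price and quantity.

With M = 96, demand is Qd = 400 - P.
Set Qd = Qs: 400 - P = -120.5 + 0.5P, so 520.5 = 1.5P and P* = 347.
Plugging P* into demand: Q* = 400 - 347 = 53.

P* = 347, Q* = 53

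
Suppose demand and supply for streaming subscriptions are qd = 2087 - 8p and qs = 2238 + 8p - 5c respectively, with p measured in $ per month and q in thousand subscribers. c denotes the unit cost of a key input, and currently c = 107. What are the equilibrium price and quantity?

p* = 24, q* = 1895

With c = 107, supply is qs = 1703 + 8p.
The market clears where 2087 - 8p = 1703 + 8p. Rearranging, 16p = 384, hence p* = 24.
Plugging p* into demand: q* = 2087 - 8(24) = 1895.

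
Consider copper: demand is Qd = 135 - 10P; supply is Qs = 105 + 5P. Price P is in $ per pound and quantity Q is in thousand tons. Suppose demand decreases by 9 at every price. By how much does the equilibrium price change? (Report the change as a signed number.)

ΔP = -0.6

The market clears where 135 - 10P = 105 + 5P. Rearranging, 15P = 30, hence P* = 2.
From the demand curve, Q* = 135 - 10(2) = 115.
After the shift, demand is Qd = 126 - 10P.
Re-solving, 15P = 21 gives P = 1.4 and Q = 112.
ΔP = 1.4 - 2 = -0.6.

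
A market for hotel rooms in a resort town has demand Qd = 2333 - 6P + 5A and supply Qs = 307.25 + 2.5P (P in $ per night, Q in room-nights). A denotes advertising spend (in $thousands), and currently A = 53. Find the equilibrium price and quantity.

P* = 269.5, Q* = 981

With A = 53, demand is Qd = 2598 - 6P.
The market clears where 2598 - 6P = 307.25 + 2.5P. Rearranging, 8.5P = 2290.75, hence P* = 269.5.
Plugging P* into demand: Q* = 2598 - 6(269.5) = 981.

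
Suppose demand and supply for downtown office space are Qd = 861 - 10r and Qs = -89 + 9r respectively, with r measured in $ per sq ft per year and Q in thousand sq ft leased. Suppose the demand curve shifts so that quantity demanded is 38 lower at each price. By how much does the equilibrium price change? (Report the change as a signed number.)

Equating demand and supply, 861 - 10r = -89 + 9r gives 19r = 950, so r* = 50.
Then Q* = 861 - 10(50) = 361.
After the shift, demand is Qd = 823 - 10r.
Re-solving, 19r = 912 gives r = 48 and Q = 343.
Δr = 48 - 50 = -2.

Δr = -2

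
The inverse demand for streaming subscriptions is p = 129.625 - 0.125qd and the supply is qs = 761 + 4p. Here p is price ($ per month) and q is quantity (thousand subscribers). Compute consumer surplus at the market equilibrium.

Inverting to quantity form: qd = 1037 - 8p.
Equating demand and supply, 1037 - 8p = 761 + 4p gives 12p = 276, so p* = 23.
Then q* = 1037 - 8(23) = 853.
Demand choke price (qd = 0): p = 1037/8 = 129.625. Consumer surplus = ½ × (129.625 - 23) × 853 = 45475.5625.

Consumer surplus = 45475.5625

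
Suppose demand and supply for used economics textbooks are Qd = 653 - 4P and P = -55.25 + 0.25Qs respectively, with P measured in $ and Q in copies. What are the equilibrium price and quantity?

P* = 54, Q* = 437

In direct form, Qs = 221 + 4P.
At equilibrium Qd = Qs, so 653 - 4P = 221 + 4P; collecting terms, 432 = 8P and P* = 54.
Plugging P* into demand: Q* = 653 - 4(54) = 437.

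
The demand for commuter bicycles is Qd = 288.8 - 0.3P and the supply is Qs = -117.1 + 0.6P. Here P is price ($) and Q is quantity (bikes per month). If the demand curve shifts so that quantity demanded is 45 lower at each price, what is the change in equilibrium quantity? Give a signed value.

ΔQ = -30

At equilibrium Qd = Qs, so 288.8 - 0.3P = -117.1 + 0.6P; collecting terms, 405.9 = 0.9P and P* = 451.
Then Q* = 288.8 - 0.3(451) = 153.5.
After the shift, demand is Qd = 243.8 - 0.3P.
Re-solving, 0.9P = 360.9 gives P = 401 and Q = 123.5.
ΔQ = 123.5 - 153.5 = -30.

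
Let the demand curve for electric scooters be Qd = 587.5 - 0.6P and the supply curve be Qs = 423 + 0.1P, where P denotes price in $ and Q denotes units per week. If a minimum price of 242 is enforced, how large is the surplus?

Surplus = 4.9

Evaluating both curves at the floor price 242 gives Qd = 442.3, Qs = 447.2.
Surplus = Qs - Qd = 447.2 - 442.3 = 4.9.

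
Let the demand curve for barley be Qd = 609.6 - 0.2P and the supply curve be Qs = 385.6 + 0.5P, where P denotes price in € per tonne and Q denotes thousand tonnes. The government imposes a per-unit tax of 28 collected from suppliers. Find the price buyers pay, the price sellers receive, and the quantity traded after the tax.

Suppliers keep P_s = P_b - 28 per unit, so supply in terms of the buyer price is Qs = 371.6 + 0.5P_b.
Market clearing requires 609.6 - 0.2P_b = 371.6 + 0.5P_b; hence 238 = 0.7P_b and P_b = 340.
So P_s = 312 and the quantity traded is Q = 609.6 - 0.2(340) = 541.6.

P_b = 340, P_s = 312, Q = 541.6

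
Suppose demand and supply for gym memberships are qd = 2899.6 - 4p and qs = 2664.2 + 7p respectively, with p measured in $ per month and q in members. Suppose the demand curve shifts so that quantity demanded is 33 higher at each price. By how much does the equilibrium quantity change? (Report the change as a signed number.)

Δq = 21

Equating demand and supply, 2899.6 - 4p = 2664.2 + 7p gives 11p = 235.4, so p* = 21.4.
Then q* = 2899.6 - 4(21.4) = 2814.
After the shift, demand is qd = 2932.6 - 4p.
Re-solving, 11p = 268.4 gives p = 24.4 and q = 2835.
Δq = 2835 - 2814 = 21.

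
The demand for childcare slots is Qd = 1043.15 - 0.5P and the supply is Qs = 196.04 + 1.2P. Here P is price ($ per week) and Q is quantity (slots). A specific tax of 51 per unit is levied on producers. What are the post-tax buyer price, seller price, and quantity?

P_b = 534.3, P_s = 483.3, Q = 776

The tax drives a wedge P_b - P_s = 51. Substituting P_s = P_b - 51 into supply: Qs = 134.84 + 1.2P_b.
Equate demand and the shifted supply: 1043.15 - 0.5P_b = 134.84 + 1.2P_b, giving 1.7P_b = 908.31, so P_b = 534.3.
So P_s = 483.3 and the quantity traded is Q = 1043.15 - 0.5(534.3) = 776.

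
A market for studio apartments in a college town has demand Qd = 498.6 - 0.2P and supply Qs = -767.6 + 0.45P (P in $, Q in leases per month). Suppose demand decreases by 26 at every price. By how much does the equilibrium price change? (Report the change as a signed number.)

Set Qd = Qs: 498.6 - 0.2P = -767.6 + 0.45P, so 1266.2 = 0.65P and P* = 1948.
Then Q* = 498.6 - 0.2(1948) = 109.
After the shift, demand is Qd = 472.6 - 0.2P.
Re-solving, 0.65P = 1240.2 gives P = 1908 and Q = 91.
ΔP = 1908 - 1948 = -40.

ΔP = -40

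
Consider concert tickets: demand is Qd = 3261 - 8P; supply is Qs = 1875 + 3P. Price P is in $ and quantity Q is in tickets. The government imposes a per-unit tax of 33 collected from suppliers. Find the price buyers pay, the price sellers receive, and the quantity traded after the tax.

With a tax of 33 on suppliers, they supply based on the net price P_s = P_b - 33, so Qs = 1776 + 3P_b.
Equate demand and the shifted supply: 3261 - 8P_b = 1776 + 3P_b, giving 11P_b = 1485, so P_b = 135.
Then P_s = 135 - 33 = 102 and Q = 3261 - 8(135) = 2181.

P_b = 135, P_s = 102, Q = 2181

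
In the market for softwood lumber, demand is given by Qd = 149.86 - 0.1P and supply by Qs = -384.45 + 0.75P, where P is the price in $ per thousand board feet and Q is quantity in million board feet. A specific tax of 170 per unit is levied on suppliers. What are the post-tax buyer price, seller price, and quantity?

The tax drives a wedge P_b - P_s = 170. Substituting P_s = P_b - 170 into supply: Qs = -511.95 + 0.75P_b.
Market clearing requires 149.86 - 0.1P_b = -511.95 + 0.75P_b; hence 661.81 = 0.85P_b and P_b = 778.6.
So P_s = 608.6 and the quantity traded is Q = 149.86 - 0.1(778.6) = 72.

P_b = 778.6, P_s = 608.6, Q = 72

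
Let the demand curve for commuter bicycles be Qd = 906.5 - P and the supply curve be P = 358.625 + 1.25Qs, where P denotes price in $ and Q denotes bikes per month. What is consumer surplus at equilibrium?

In direct form, Qs = -286.9 + 0.8P.
The market clears where 906.5 - P = -286.9 + 0.8P. Rearranging, 1.8P = 1193.4, hence P* = 663.
From the demand curve, Q* = 906.5 - 663 = 243.5.
Demand choke price (Qd = 0): P = 906.5. Consumer surplus = ½ × (906.5 - 663) × 243.5 = 29646.125.

Consumer surplus = 29646.125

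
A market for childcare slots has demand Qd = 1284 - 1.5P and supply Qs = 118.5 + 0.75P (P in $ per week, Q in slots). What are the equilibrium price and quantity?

P* = 518, Q* = 507

Equating demand and supply, 1284 - 1.5P = 118.5 + 0.75P gives 2.25P = 1165.5, so P* = 518.
Plugging P* into demand: Q* = 1284 - 1.5(518) = 507.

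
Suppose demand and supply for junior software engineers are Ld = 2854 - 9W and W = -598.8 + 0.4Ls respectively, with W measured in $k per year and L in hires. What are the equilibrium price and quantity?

Rewriting in direct form: Ls = 1497 + 2.5W.
Set Ld = Ls: 2854 - 9W = 1497 + 2.5W, so 1357 = 11.5W and W* = 118.
Substitute back: L* = 2854 - 9(118) = 1792.

W* = 118, L* = 1792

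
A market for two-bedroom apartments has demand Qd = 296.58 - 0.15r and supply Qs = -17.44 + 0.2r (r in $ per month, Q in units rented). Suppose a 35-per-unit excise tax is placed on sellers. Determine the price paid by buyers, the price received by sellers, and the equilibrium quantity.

With a tax of 35 on sellers, they supply based on the net price r_s = r_b - 35, so Qs = -24.44 + 0.2r_b.
Market clearing requires 296.58 - 0.15r_b = -24.44 + 0.2r_b; hence 321.02 = 0.35r_b and r_b = 917.2.
So r_s = 882.2 and the quantity traded is Q = 296.58 - 0.15(917.2) = 159.

r_b = 917.2, r_s = 882.2, Q = 159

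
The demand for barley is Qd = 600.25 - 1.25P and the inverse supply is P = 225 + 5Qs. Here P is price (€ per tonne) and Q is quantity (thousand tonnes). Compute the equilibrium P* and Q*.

P* = 445, Q* = 44

Rewriting in direct form: Qs = -45 + 0.2P.
Equating demand and supply, 600.25 - 1.25P = -45 + 0.2P gives 1.45P = 645.25, so P* = 445.
Then Q* = 600.25 - 1.25(445) = 44.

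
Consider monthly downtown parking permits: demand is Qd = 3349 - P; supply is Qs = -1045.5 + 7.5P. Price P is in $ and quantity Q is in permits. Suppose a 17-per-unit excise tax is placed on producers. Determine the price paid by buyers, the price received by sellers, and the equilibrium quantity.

P_b = 532, P_s = 515, Q = 2817

The tax drives a wedge P_b - P_s = 17. Substituting P_s = P_b - 17 into supply: Qs = -1173 + 7.5P_b.
Set Qd = Qs: 3349 - P_b = -1173 + 7.5P_b, so 4522 = 8.5P_b and P_b = 532.
Then P_s = 532 - 17 = 515 and Q = 3349 - 532 = 2817.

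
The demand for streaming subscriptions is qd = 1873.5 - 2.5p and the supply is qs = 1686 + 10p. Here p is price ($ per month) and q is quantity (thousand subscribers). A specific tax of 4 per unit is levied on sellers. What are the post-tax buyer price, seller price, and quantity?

p_b = 18.2, p_s = 14.2, q = 1828

The tax drives a wedge p_b - p_s = 4. Substituting p_s = p_b - 4 into supply: qs = 1646 + 10p_b.
Equate demand and the shifted supply: 1873.5 - 2.5p_b = 1646 + 10p_b, giving 12.5p_b = 227.5, so p_b = 18.2.
So p_s = 14.2 and the quantity traded is q = 1873.5 - 2.5(18.2) = 1828.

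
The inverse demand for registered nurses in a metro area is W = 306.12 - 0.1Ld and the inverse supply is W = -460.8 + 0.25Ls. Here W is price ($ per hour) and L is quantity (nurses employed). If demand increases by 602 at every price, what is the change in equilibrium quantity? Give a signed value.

ΔL = 172

Solving each curve for L: Ld = 3061.2 - 10W and Ls = 1843.2 + 4W.
The market clears where 3061.2 - 10W = 1843.2 + 4W. Rearranging, 14W = 1218, hence W* = 87.
Then L* = 3061.2 - 10(87) = 2191.2.
After the shift, demand is Ld = 3663.2 - 10W.
New equilibrium: 1820 = 14W, so W = 130 and L = 2363.2.
ΔL = 2363.2 - 2191.2 = 172.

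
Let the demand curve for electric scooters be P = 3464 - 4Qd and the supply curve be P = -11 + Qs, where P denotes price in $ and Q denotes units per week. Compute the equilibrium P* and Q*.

P* = 684, Q* = 695

Inverting to quantity form: Qd = 866 - 0.25P and Qs = 11 + P.
Equating demand and supply, 866 - 0.25P = 11 + P gives 1.25P = 855, so P* = 684.
Plugging P* into demand: Q* = 866 - 0.25(684) = 695.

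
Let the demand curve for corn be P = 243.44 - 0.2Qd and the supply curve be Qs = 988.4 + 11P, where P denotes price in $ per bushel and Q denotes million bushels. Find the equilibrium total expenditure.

Rewriting in direct form: Qd = 1217.2 - 5P.
Equating demand and supply, 1217.2 - 5P = 988.4 + 11P gives 16P = 228.8, so P* = 14.3.
From the demand curve, Q* = 1217.2 - 5(14.3) = 1145.7.
Total expenditure = P* × Q* = 14.3 × 1145.7 = 16383.51.

Total expenditure = 16383.51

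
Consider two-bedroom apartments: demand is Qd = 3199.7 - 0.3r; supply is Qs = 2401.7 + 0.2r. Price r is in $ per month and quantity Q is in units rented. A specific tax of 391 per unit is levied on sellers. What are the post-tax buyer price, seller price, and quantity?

With a tax of 391 on sellers, they supply based on the net price r_s = r_b - 391, so Qs = 2323.5 + 0.2r_b.
Equate demand and the shifted supply: 3199.7 - 0.3r_b = 2323.5 + 0.2r_b, giving 0.5r_b = 876.2, so r_b = 1752.4.
So r_s = 1361.4 and the quantity traded is Q = 3199.7 - 0.3(1752.4) = 2673.98.

r_b = 1752.4, r_s = 1361.4, Q = 2673.98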